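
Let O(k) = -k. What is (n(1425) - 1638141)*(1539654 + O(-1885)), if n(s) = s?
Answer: -2523061545924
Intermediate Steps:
(n(1425) - 1638141)*(1539654 + O(-1885)) = (1425 - 1638141)*(1539654 - 1*(-1885)) = -1636716*(1539654 + 1885) = -1636716*1541539 = -2523061545924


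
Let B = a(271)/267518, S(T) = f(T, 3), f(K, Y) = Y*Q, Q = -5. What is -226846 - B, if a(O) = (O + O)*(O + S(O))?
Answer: -30342763490/133759 ≈ -2.2685e+5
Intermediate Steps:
f(K, Y) = -5*Y (f(K, Y) = Y*(-5) = -5*Y)
S(T) = -15 (S(T) = -5*3 = -15)
a(O) = 2*O*(-15 + O) (a(O) = (O + O)*(O - 15) = (2*O)*(-15 + O) = 2*O*(-15 + O))
B = 69376/133759 (B = (2*271*(-15 + 271))/267518 = (2*271*256)*(1/267518) = 138752*(1/267518) = 69376/133759 ≈ 0.51866)
-226846 - B = -226846 - 1*69376/133759 = -226846 - 69376/133759 = -30342763490/133759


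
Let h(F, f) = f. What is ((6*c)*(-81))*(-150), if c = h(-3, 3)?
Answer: 218700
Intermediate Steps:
c = 3
((6*c)*(-81))*(-150) = ((6*3)*(-81))*(-150) = (18*(-81))*(-150) = -1458*(-150) = 218700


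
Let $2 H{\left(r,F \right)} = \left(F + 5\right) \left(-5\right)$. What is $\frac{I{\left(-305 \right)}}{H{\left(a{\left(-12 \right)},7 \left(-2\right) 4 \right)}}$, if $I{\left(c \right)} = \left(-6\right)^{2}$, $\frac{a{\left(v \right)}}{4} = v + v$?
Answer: $\frac{24}{85} \approx 0.28235$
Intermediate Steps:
$a{\left(v \right)} = 8 v$ ($a{\left(v \right)} = 4 \left(v + v\right) = 4 \cdot 2 v = 8 v$)
$H{\left(r,F \right)} = - \frac{25}{2} - \frac{5 F}{2}$ ($H{\left(r,F \right)} = \frac{\left(F + 5\right) \left(-5\right)}{2} = \frac{\left(5 + F\right) \left(-5\right)}{2} = \frac{-25 - 5 F}{2} = - \frac{25}{2} - \frac{5 F}{2}$)
$I{\left(c \right)} = 36$
$\frac{I{\left(-305 \right)}}{H{\left(a{\left(-12 \right)},7 \left(-2\right) 4 \right)}} = \frac{36}{- \frac{25}{2} - \frac{5 \cdot 7 \left(-2\right) 4}{2}} = \frac{36}{- \frac{25}{2} - \frac{5 \left(\left(-14\right) 4\right)}{2}} = \frac{36}{- \frac{25}{2} - -140} = \frac{36}{- \frac{25}{2} + 140} = \frac{36}{\frac{255}{2}} = 36 \cdot \frac{2}{255} = \frac{24}{85}$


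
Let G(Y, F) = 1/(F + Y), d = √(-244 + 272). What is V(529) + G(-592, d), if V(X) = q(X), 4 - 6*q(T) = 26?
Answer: -107127/29203 - √7/175218 ≈ -3.6684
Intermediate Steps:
d = 2*√7 (d = √28 = 2*√7 ≈ 5.2915)
q(T) = -11/3 (q(T) = ⅔ - ⅙*26 = ⅔ - 13/3 = -11/3)
V(X) = -11/3
V(529) + G(-592, d) = -11/3 + 1/(2*√7 - 592) = -11/3 + 1/(-592 + 2*√7)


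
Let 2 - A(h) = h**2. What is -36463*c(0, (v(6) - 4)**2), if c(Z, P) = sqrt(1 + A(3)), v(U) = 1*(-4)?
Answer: -36463*I*sqrt(6) ≈ -89316.0*I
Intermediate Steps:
v(U) = -4
A(h) = 2 - h**2
c(Z, P) = I*sqrt(6) (c(Z, P) = sqrt(1 + (2 - 1*3**2)) = sqrt(1 + (2 - 1*9)) = sqrt(1 + (2 - 9)) = sqrt(1 - 7) = sqrt(-6) = I*sqrt(6))
-36463*c(0, (v(6) - 4)**2) = -36463*I*sqrt(6)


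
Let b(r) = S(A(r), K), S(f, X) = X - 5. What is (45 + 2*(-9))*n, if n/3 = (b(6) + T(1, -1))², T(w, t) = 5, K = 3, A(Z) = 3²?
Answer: 729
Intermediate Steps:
A(Z) = 9
S(f, X) = -5 + X
b(r) = -2 (b(r) = -5 + 3 = -2)
n = 27 (n = 3*(-2 + 5)² = 3*3² = 3*9 = 27)
(45 + 2*(-9))*n = (45 + 2*(-9))*27 = (45 - 18)*27 = 27*27 = 729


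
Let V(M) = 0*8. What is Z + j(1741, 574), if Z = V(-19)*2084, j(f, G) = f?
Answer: 1741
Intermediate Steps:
V(M) = 0
Z = 0 (Z = 0*2084 = 0)
Z + j(1741, 574) = 0 + 1741 = 1741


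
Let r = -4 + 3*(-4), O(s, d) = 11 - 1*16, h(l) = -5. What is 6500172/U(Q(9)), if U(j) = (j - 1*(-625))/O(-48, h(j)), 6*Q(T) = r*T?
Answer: -32500860/601 ≈ -54078.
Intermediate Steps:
O(s, d) = -5 (O(s, d) = 11 - 16 = -5)
r = -16 (r = -4 - 12 = -16)
Q(T) = -8*T/3 (Q(T) = (-16*T)/6 = -8*T/3)
U(j) = -125 - j/5 (U(j) = (j - 1*(-625))/(-5) = (j + 625)*(-⅕) = (625 + j)*(-⅕) = -125 - j/5)
6500172/U(Q(9)) = 6500172/(-125 - (-8)*9/15) = 6500172/(-125 - ⅕*(-24)) = 6500172/(-125 + 24/5) = 6500172/(-601/5) = 6500172*(-5/601) = -32500860/601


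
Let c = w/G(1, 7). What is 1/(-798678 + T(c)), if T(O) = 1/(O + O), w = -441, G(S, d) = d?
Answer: -126/100633429 ≈ -1.2521e-6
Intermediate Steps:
c = -63 (c = -441/7 = -441*⅐ = -63)
T(O) = 1/(2*O)
1/(-798678 + T(c)) = 1/(-798678 + (½)/(-63)) = 1/(-798678 + (½)*(-1/63)) = 1/(-798678 - 1/126) = 1/(-100633429/126) = -126/100633429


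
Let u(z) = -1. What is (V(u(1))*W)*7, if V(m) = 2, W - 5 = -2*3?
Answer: -14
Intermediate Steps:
W = -1 (W = 5 - 2*3 = 5 - 6 = -1)
(V(u(1))*W)*7 = (2*(-1))*7 = -2*7 = -14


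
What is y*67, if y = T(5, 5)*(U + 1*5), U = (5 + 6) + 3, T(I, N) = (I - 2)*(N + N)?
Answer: 38190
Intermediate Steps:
T(I, N) = 2*N*(-2 + I) (T(I, N) = (-2 + I)*(2*N) = 2*N*(-2 + I))
U = 14 (U = 11 + 3 = 14)
y = 570 (y = (2*5*(-2 + 5))*(14 + 1*5) = (2*5*3)*(14 + 5) = 30*19 = 570)
y*67 = 570*67 = 38190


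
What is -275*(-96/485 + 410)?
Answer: -10931470/97 ≈ -1.1270e+5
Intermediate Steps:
-275*(-96/485 + 410) = -275*198754/485 = -10931470/97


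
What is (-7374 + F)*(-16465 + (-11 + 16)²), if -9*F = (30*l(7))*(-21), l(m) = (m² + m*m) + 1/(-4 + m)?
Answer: 8066560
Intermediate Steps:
l(m) = 1/(-4 + m) + 2*m² (l(m) = (m² + m²) + 1/(-4 + m) = 2*m² + 1/(-4 + m) = 1/(-4 + m) + 2*m²)
F = 20650/3 (F = -30*((1 - 8*7² + 2*7³)/(-4 + 7))*(-21)/9 = -30*((1 - 8*49 + 2*343)/3)*(-21)/9 = -30*((1 - 392 + 686)/3)*(-21)/9 = -30*((⅓)*295)*(-21)/9 = -30*(295/3)*(-21)/9 = -2950*(-21)/9 = -⅑*(-61950) = 20650/3 ≈ 6883.3)
(-7374 + F)*(-16465 + (-11 + 16)²) = (-7374 + 20650/3)*(-16465 + (-11 + 16)²) = -1472*(-16465 + 5²)/3 = -1472*(-16465 + 25)/3 = -1472/3*(-16440) = 8066560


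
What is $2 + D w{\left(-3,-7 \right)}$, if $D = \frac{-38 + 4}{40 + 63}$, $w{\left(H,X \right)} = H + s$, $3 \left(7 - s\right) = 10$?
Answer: $\frac{550}{309} \approx 1.7799$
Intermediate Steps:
$s = \frac{11}{3}$ ($s = 7 - \frac{10}{3} = \frac{11}{3} \approx 3.6667$)
$w{\left(H,X \right)} = \frac{11}{3} + H$ ($w{\left(H,X \right)} = H + \frac{11}{3} = \frac{11}{3} + H$)
$D = - \frac{34}{103} \approx -0.3301$
$2 + D w{\left(-3,-7 \right)} = 2 - \frac{34 \left(\frac{11}{3} - 3\right)}{103} = 2 - \frac{68}{309} = \frac{550}{309}$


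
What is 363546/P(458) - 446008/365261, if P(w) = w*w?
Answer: 19616376697/38309304202 ≈ 0.51205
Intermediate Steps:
P(w) = w²
363546/P(458) - 446008/365261 = 363546/(458²) - 446008/365261 = 363546/209764 - 446008*1/365261 = 363546*(1/209764) - 446008/365261 = 181773/104882 - 446008/365261 = 19616376697/38309304202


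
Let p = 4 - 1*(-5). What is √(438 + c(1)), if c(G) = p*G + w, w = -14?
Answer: √433 ≈ 20.809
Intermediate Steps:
p = 9 (p = 4 + 5 = 9)
c(G) = -14 + 9*G (c(G) = 9*G - 14 = -14 + 9*G)
√(438 + c(1)) = √(438 + (-14 + 9*1)) = √(438 + (-14 + 9)) = √(438 - 5) = √433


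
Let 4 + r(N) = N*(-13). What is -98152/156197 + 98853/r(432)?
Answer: -15992156281/877827140 ≈ -18.218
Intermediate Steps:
r(N) = -4 - 13*N (r(N) = -4 + N*(-13) = -4 - 13*N)
-98152/156197 + 98853/r(432) = -98152/156197 + 98853/(-4 - 13*432) = -98152*1/156197 + 98853/(-4 - 5616) = -98152/156197 + 98853/(-5620) = -98152/156197 + 98853*(-1/5620) = -98152/156197 - 98853/5620 = -15992156281/877827140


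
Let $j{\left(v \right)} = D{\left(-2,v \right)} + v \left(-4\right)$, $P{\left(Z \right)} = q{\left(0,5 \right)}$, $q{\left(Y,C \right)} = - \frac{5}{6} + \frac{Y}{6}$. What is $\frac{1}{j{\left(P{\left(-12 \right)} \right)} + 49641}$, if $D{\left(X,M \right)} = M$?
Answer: $\frac{2}{99287} \approx 2.0144 \cdot 10^{-5}$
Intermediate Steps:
$q{\left(Y,C \right)} = - \frac{5}{6} + \frac{Y}{6}$ ($q{\left(Y,C \right)} = \left(-5\right) \frac{1}{6} + Y \frac{1}{6} = - \frac{5}{6} + \frac{Y}{6}$)
$P{\left(Z \right)} = - \frac{5}{6}$ ($P{\left(Z \right)} = - \frac{5}{6} + \frac{1}{6} \cdot 0 = - \frac{5}{6} + 0 = - \frac{5}{6}$)
$j{\left(v \right)} = - 3 v$ ($j{\left(v \right)} = v + v \left(-4\right) = v - 4 v = - 3 v$)
$\frac{1}{j{\left(P{\left(-12 \right)} \right)} + 49641} = \frac{1}{\left(-3\right) \left(- \frac{5}{6}\right) + 49641} = \frac{1}{\frac{5}{2} + 49641} = \frac{1}{\frac{99287}{2}} = \frac{2}{99287}$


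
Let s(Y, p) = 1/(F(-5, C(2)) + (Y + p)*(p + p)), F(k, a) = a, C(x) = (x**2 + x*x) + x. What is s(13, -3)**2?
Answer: 1/2500 ≈ 0.00040000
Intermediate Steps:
C(x) = x + 2*x**2 (C(x) = (x**2 + x**2) + x = 2*x**2 + x = x + 2*x**2)
s(Y, p) = 1/(10 + 2*p*(Y + p)) (s(Y, p) = 1/(2*(1 + 2*2) + (Y + p)*(p + p)) = 1/(2*(1 + 4) + (Y + p)*(2*p)) = 1/(2*5 + 2*p*(Y + p)) = 1/(10 + 2*p*(Y + p)))
s(13, -3)**2 = (1/(2*(5 + (-3)**2 + 13*(-3))))**2 = (1/(2*(5 + 9 - 39)))**2 = ((1/2)/(-25))**2 = ((1/2)*(-1/25))**2 = (-1/50)**2 = 1/2500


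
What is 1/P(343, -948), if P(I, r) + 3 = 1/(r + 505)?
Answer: -443/1330 ≈ -0.33308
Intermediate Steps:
P(I, r) = -3 + 1/(505 + r) (P(I, r) = -3 + 1/(r + 505) = -3 + 1/(505 + r))
1/P(343, -948) = 1/((-1514 - 3*(-948))/(505 - 948)) = 1/((-1514 + 2844)/(-443)) = 1/(-1/443*1330) = 1/(-1330/443) = -443/1330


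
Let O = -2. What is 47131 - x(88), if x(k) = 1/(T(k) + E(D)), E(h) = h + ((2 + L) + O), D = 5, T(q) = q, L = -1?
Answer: 4336051/92 ≈ 47131.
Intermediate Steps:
E(h) = -1 + h (E(h) = h + ((2 - 1) - 2) = h + (1 - 2) = h - 1 = -1 + h)
x(k) = 1/(4 + k) (x(k) = 1/(k + (-1 + 5)) = 1/(k + 4) = 1/(4 + k))
47131 - x(88) = 47131 - 1/(4 + 88) = 47131 - 1/92 = 4336051/92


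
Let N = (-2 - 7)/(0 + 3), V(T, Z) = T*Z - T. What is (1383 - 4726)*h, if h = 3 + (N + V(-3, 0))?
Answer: -10029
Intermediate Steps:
V(T, Z) = -T + T*Z
N = -3 (N = -9/3 = -9*⅓ = -3)
h = 3 (h = 3 + (-3 - 3*(-1 + 0)) = 3 + (-3 - 3*(-1)) = 3 + (-3 + 3) = 3 + 0 = 3)
(1383 - 4726)*h = (1383 - 4726)*3 = -3343*3 = -10029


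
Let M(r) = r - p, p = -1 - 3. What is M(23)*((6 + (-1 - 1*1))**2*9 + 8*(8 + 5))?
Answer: 6696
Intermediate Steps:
p = -4
M(r) = 4 + r (M(r) = r - 1*(-4) = r + 4 = 4 + r)
M(23)*((6 + (-1 - 1*1))**2*9 + 8*(8 + 5)) = (4 + 23)*((6 + (-1 - 1*1))**2*9 + 8*(8 + 5)) = 27*((6 + (-1 - 1))**2*9 + 8*13) = 27*((6 - 2)**2*9 + 104) = 27*(4**2*9 + 104) = 27*(16*9 + 104) = 27*(144 + 104) = 27*248 = 6696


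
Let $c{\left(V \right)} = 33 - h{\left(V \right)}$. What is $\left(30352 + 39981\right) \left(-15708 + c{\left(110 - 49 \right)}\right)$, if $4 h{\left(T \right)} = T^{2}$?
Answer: $- \frac{4671588193}{4} \approx -1.1679 \cdot 10^{9}$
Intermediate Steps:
$h{\left(T \right)} = \frac{T^{2}}{4}$
$c{\left(V \right)} = 33 - \frac{V^{2}}{4}$
$\left(30352 + 39981\right) \left(-15708 + c{\left(110 - 49 \right)}\right) = \left(30352 + 39981\right) \left(-15708 + \left(33 - \frac{\left(110 - 49\right)^{2}}{4}\right)\right) = 70333 \left(-15708 + \left(33 - \frac{\left(110 - 49\right)^{2}}{4}\right)\right) = 70333 \left(-15708 + \left(33 - \frac{61^{2}}{4}\right)\right) = 70333 \left(-15708 + \left(33 - \frac{3721}{4}\right)\right) = 70333 \left(-15708 - \frac{3589}{4}\right) = 70333 \left(- \frac{66421}{4}\right) = - \frac{4671588193}{4}$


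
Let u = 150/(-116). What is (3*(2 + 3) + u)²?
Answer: 632025/3364 ≈ 187.88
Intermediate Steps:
u = -75/58 (u = 150*(-1/116) = -75/58 ≈ -1.2931)
(3*(2 + 3) + u)² = (3*(2 + 3) - 75/58)² = (3*5 - 75/58)² = (15 - 75/58)² = (795/58)² = 632025/3364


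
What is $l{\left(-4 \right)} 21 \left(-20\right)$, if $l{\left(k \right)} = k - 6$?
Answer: $4200$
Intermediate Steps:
$l{\left(k \right)} = -6 + k$
$l{\left(-4 \right)} 21 \left(-20\right) = \left(-6 - 4\right) 21 \left(-20\right) = \left(-10\right) 21 \left(-20\right) = \left(-210\right) \left(-20\right) = 4200$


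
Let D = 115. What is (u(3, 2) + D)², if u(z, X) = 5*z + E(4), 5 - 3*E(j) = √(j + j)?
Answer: 17337 - 1580*√2/9 ≈ 17089.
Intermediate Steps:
E(j) = 5/3 - √2*√j/3 (E(j) = 5/3 - √(j + j)/3 = 5/3 - √2*√j/3)
u(z, X) = 5/3 + 5*z - 2*√2/3 (u(z, X) = 5*z + (5/3 - √2*√4/3) = 5*z + (5/3 - ⅓*√2*2) = 5*z + (5/3 - 2*√2/3) = 5/3 + 5*z - 2*√2/3)
(u(3, 2) + D)² = ((5/3 + 5*3 - 2*√2/3) + 115)² = ((5/3 + 15 - 2*√2/3) + 115)² = ((50/3 - 2*√2/3) + 115)² = (395/3 - 2*√2/3)²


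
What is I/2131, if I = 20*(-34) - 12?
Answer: -692/2131 ≈ -0.32473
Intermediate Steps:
I = -692 (I = -680 - 12 = -692)
I/2131 = -692/2131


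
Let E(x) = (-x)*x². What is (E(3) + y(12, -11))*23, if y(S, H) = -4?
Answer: -713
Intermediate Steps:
E(x) = -x³
(E(3) + y(12, -11))*23 = (-1*3³ - 4)*23 = (-1*27 - 4)*23 = (-27 - 4)*23 = -31*23 = -713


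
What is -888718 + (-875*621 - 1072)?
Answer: -1433165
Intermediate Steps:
-888718 + (-875*621 - 1072) = -888718 + (-543375 - 1072) = -888718 - 544447 = -1433165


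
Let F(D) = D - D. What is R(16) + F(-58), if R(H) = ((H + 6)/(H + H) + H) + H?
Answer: 523/16 ≈ 32.688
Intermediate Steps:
F(D) = 0
R(H) = 2*H + (6 + H)/(2*H) (R(H) = ((6 + H)/((2*H)) + H) + H = ((6 + H)*(1/(2*H)) + H) + H = ((6 + H)/(2*H) + H) + H = (H + (6 + H)/(2*H)) + H = 2*H + (6 + H)/(2*H))
R(16) + F(-58) = (½ + 2*16 + 3/16) + 0 = (½ + 32 + 3*(1/16)) + 0 = (½ + 32 + 3/16) + 0 = 523/16 + 0 = 523/16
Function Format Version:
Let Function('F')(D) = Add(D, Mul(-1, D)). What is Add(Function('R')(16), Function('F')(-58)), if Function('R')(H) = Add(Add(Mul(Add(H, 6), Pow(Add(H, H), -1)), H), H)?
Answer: Rational(523, 16) ≈ 32.688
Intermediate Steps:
Function('F')(D) = 0
Function('R')(H) = Add(Mul(2, H), Mul(Rational(1, 2), Pow(H, -1), Add(6, H))) (Function('R')(H) = Add(Add(Mul(Add(6, H), Pow(Mul(2, H), -1)), H), H) = Add(Add(Mul(Add(6, H), Mul(Rational(1, 2), Pow(H, -1))), H), H) = Add(Add(Mul(Rational(1, 2), Pow(H, -1), Add(6, H)), H), H) = Add(Add(H, Mul(Rational(1, 2), Pow(H, -1), Add(6, H))), H) = Add(Mul(2, H), Mul(Rational(1, 2), Pow(H, -1), Add(6, H))))
Add(Function('R')(16), Function('F')(-58)) = Add(Add(Rational(1, 2), Mul(2, 16), Mul(3, Pow(16, -1))), 0) = Add(Add(Rational(1, 2), 32, Mul(3, Rational(1, 16))), 0) = Add(Add(Rational(1, 2), 32, Rational(3, 16)), 0) = Add(Rational(523, 16), 0) = Rational(523, 16)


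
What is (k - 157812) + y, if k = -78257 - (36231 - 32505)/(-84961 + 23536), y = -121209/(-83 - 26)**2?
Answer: -6381048030872/27029275 ≈ -2.3608e+5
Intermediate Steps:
y = -121209/11881 (y = -121209/((-109)**2) = -121209/11881 ≈ -10.202)
k = -178034537/2275 (k = -78257 - 3726/(-61425) = -78257 - 3726*(-1)/61425 = -78257 - 1*(-138/2275) = -78257 + 138/2275 = -178034537/2275 ≈ -78257.)
(k - 157812) + y = (-178034537/2275 - 157812) - 121209/11881 = -537056837/2275 - 121209/11881 = -6381048030872/27029275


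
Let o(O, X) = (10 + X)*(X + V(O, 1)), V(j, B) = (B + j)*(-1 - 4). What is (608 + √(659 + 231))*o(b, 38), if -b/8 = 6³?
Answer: 253112832 + 416304*√890 ≈ 2.6553e+8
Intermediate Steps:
V(j, B) = -5*B - 5*j (V(j, B) = (B + j)*(-5) = -5*B - 5*j)
b = -1728 (b = -8*6³ = -8*216 = -1728)
o(O, X) = (10 + X)*(-5 + X - 5*O) (o(O, X) = (10 + X)*(X + (-5*1 - 5*O)) = (10 + X)*(X + (-5 - 5*O)) = (10 + X)*(-5 + X - 5*O))
(608 + √(659 + 231))*o(b, 38) = (608 + √(659 + 231))*(-50 + 38² - 50*(-1728) + 5*38 - 5*(-1728)*38) = (608 + √890)*(-50 + 1444 + 86400 + 190 + 328320) = (608 + √890)*416304 = 253112832 + 416304*√890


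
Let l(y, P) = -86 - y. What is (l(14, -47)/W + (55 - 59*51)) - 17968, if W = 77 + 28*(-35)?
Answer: -18892466/903 ≈ -20922.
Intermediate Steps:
W = -903 (W = 77 - 980 = -903)
(l(14, -47)/W + (55 - 59*51)) - 17968 = ((-86 - 1*14)/(-903) + (55 - 59*51)) - 17968 = ((-86 - 14)*(-1/903) + (55 - 3009)) - 17968 = (-100*(-1/903) - 2954) - 17968 = (100/903 - 2954) - 17968 = -2667362/903 - 17968 = -18892466/903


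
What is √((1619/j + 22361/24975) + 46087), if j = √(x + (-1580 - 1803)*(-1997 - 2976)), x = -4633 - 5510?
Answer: √(9029681737054513808044344 + 37731482583714450*√4203379)/13997252070 ≈ 214.68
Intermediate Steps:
x = -10143
j = 2*√4203379 (j = √(-10143 + (-1580 - 1803)*(-1997 - 2976)) = √(-10143 - 3383*(-4973)) = √(-10143 + 16823659) = √16813516 = 2*√4203379 ≈ 4100.4)
√((1619/j + 22361/24975) + 46087) = √((1619/((2*√4203379)) + 22361/24975) + 46087) = √((1619*(√4203379/8406758) + 22361*(1/24975)) + 46087) = √((1619*√4203379/8406758 + 22361/24975) + 46087) = √((22361/24975 + 1619*√4203379/8406758) + 46087) = √(1151045186/24975 + 1619*√4203379/8406758)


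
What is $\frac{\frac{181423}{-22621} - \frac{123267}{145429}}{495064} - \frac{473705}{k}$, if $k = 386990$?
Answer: $- \frac{38575227170187975617}{31513301984171647012} \approx -1.2241$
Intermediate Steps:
$\frac{\frac{181423}{-22621} - \frac{123267}{145429}}{495064} - \frac{473705}{k} = \frac{\frac{181423}{-22621} - \frac{123267}{145429}}{495064} - \frac{473705}{386990} = \left(181423 \left(- \frac{1}{22621}\right) - \frac{123267}{145429}\right) \frac{1}{495064} - \frac{94741}{77398} = \left(- \frac{181423}{22621} - \frac{123267}{145429}\right) \frac{1}{495064} - \frac{94741}{77398} = \left(- \frac{29172588274}{3289749409}\right) \frac{1}{495064} - \frac{94741}{77398} = - \frac{14586294137}{814318250708588} - \frac{94741}{77398} = - \frac{38575227170187975617}{31513301984171647012}$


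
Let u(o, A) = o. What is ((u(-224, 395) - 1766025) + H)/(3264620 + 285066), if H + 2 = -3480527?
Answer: -2623389/1774843 ≈ -1.4781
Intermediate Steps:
H = -3480529 (H = -2 - 3480527 = -3480529)
((u(-224, 395) - 1766025) + H)/(3264620 + 285066) = ((-224 - 1766025) - 3480529)/(3264620 + 285066) = (-1766249 - 3480529)/3549686 = -5246778*1/3549686 = -2623389/1774843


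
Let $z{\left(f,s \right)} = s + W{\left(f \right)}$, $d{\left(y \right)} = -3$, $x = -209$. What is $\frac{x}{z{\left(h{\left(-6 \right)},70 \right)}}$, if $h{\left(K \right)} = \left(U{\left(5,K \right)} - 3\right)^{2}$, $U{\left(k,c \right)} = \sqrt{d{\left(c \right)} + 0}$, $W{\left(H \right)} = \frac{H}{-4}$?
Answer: $\frac{418 i}{- 137 i + 3 \sqrt{3}} \approx -3.0467 + 0.11556 i$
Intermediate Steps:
$W{\left(H \right)} = - \frac{H}{4}$ ($W{\left(H \right)} = H \left(- \frac{1}{4}\right) = - \frac{H}{4}$)
$U{\left(k,c \right)} = i \sqrt{3}$ ($U{\left(k,c \right)} = \sqrt{-3 + 0} = \sqrt{-3} = i \sqrt{3}$)
$h{\left(K \right)} = \left(-3 + i \sqrt{3}\right)^{2}$ ($h{\left(K \right)} = \left(i \sqrt{3} - 3\right)^{2} = \left(-3 + i \sqrt{3}\right)^{2}$)
$z{\left(f,s \right)} = s - \frac{f}{4}$
$\frac{x}{z{\left(h{\left(-6 \right)},70 \right)}} = - \frac{209}{70 - \frac{\left(3 - i \sqrt{3}\right)^{2}}{4}}$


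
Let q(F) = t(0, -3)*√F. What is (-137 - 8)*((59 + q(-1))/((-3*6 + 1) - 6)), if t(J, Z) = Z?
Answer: 8555/23 - 435*I/23 ≈ 371.96 - 18.913*I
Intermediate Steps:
q(F) = -3*√F
(-137 - 8)*((59 + q(-1))/((-3*6 + 1) - 6)) = (-137 - 8)*((59 - 3*I)/((-3*6 + 1) - 6)) = -145*(59 - 3*I)/((-18 + 1) - 6) = -145*(59 - 3*I)/(-17 - 6) = -145*(59 - 3*I)/(-23) = -145*(59 - 3*I)*(-1)/23 = -145*(-59/23 + 3*I/23) = 8555/23 - 435*I/23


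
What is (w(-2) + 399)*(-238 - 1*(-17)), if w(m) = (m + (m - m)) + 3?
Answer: -88400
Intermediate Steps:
w(m) = 3 + m (w(m) = (m + 0) + 3 = m + 3 = 3 + m)
(w(-2) + 399)*(-238 - 1*(-17)) = ((3 - 2) + 399)*(-238 - 1*(-17)) = (1 + 399)*(-238 + 17) = 400*(-221) = -88400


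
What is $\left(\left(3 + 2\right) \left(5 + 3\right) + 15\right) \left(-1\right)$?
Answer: $-55$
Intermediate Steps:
$\left(\left(3 + 2\right) \left(5 + 3\right) + 15\right) \left(-1\right) = \left(5 \cdot 8 + 15\right) \left(-1\right) = \left(40 + 15\right) \left(-1\right) = 55 \left(-1\right) = -55$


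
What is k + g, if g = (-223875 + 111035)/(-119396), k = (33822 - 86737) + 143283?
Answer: 2697422642/29849 ≈ 90369.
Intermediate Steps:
k = 90368 (k = -52915 + 143283 = 90368)
g = 28210/29849 (g = -112840*(-1/119396) = 28210/29849 ≈ 0.94509)
k + g = 90368 + 28210/29849 = 2697422642/29849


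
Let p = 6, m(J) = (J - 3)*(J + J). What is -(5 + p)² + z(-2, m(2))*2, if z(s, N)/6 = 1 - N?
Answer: -61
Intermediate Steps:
m(J) = 2*J*(-3 + J) (m(J) = (-3 + J)*(2*J) = 2*J*(-3 + J))
z(s, N) = 6 - 6*N (z(s, N) = 6*(1 - N) = 6 - 6*N)
-(5 + p)² + z(-2, m(2))*2 = -(5 + 6)² + (6 - 12*2*(-3 + 2))*2 = -1*11² + (6 - 12*2*(-1))*2 = -1*121 + (6 - 6*(-4))*2 = -121 + (6 + 24)*2 = -121 + 30*2 = -121 + 60 = -61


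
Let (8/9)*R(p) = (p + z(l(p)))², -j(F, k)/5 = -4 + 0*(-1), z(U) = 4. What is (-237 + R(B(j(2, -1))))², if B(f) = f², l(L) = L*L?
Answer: 33628591161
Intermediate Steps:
l(L) = L²
j(F, k) = 20 (j(F, k) = -5*(-4 + 0*(-1)) = -5*(-4 + 0) = -5*(-4) = 20)
R(p) = 9*(4 + p)²/8 (R(p) = 9*(p + 4)²/8 = 9*(4 + p)²/8)
(-237 + R(B(j(2, -1))))² = (-237 + 9*(4 + 20²)²/8)² = (-237 + 9*(4 + 400)²/8)² = (-237 + (9/8)*404²)² = (-237 + (9/8)*163216)² = (-237 + 183618)² = 183381² = 33628591161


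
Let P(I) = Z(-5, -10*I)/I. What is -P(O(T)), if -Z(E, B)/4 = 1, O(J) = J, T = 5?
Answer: ⅘ ≈ 0.80000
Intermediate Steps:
Z(E, B) = -4 (Z(E, B) = -4*1 = -4)
P(I) = -4/I
-P(O(T)) = -(-4)/5 = -1*(-⅘) = ⅘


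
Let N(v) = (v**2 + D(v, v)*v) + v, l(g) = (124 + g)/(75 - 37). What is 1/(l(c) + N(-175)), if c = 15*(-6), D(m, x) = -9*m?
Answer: -19/4658308 ≈ -4.0787e-6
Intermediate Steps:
c = -90
l(g) = 62/19 + g/38 (l(g) = (124 + g)/38 = (124 + g)*(1/38) = 62/19 + g/38)
N(v) = v - 8*v**2 (N(v) = (v**2 + (-9*v)*v) + v = (v**2 - 9*v**2) + v = -8*v**2 + v = v - 8*v**2)
1/(l(c) + N(-175)) = 1/((62/19 + (1/38)*(-90)) - 175*(1 - 8*(-175))) = 1/((62/19 - 45/19) - 175*(1 + 1400)) = 1/(17/19 - 175*1401) = 1/(17/19 - 245175) = 1/(-4658308/19) = -19/4658308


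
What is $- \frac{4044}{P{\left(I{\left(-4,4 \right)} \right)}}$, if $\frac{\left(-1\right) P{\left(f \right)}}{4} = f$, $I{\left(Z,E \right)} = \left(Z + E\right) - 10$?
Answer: $- \frac{1011}{10} \approx -101.1$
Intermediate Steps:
$I{\left(Z,E \right)} = -10 + E + Z$ ($I{\left(Z,E \right)} = \left(E + Z\right) - 10 = -10 + E + Z$)
$P{\left(f \right)} = - 4 f$
$- \frac{4044}{P{\left(I{\left(-4,4 \right)} \right)}} = - \frac{4044}{\left(-4\right) \left(-10 + 4 - 4\right)} = - \frac{4044}{\left(-4\right) \left(-10\right)} = - \frac{4044}{40} = \left(-4044\right) \frac{1}{40} = - \frac{1011}{10}$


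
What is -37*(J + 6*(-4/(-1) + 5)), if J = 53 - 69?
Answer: -1406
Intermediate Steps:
J = -16
-37*(J + 6*(-4/(-1) + 5)) = -37*(-16 + 6*(-4/(-1) + 5)) = -37*(-16 + 6*(-4*(-1) + 5)) = -37*(-16 + 6*(4 + 5)) = -37*(-16 + 6*9) = -37*(-16 + 54) = -37*38 = -1406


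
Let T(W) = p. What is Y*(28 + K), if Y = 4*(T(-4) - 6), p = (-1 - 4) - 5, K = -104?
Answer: 4864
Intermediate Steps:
p = -10 (p = -5 - 5 = -10)
T(W) = -10
Y = -64 (Y = 4*(-10 - 6) = 4*(-16) = -64)
Y*(28 + K) = -64*(28 - 104) = -64*(-76) = 4864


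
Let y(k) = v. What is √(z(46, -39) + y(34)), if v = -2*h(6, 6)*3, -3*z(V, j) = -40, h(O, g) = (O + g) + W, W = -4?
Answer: 2*I*√78/3 ≈ 5.8878*I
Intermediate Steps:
h(O, g) = -4 + O + g (h(O, g) = (O + g) - 4 = -4 + O + g)
z(V, j) = 40/3 (z(V, j) = -⅓*(-40) = 40/3)
v = -48 (v = -2*(-4 + 6 + 6)*3 = -2*8*3 = -16*3 = -48)
y(k) = -48
√(z(46, -39) + y(34)) = √(40/3 - 48) = √(-104/3) = 2*I*√78/3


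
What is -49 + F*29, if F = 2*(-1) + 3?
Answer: -20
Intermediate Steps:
F = 1 (F = -2 + 3 = 1)
-49 + F*29 = -49 + 1*29 = -49 + 29 = -20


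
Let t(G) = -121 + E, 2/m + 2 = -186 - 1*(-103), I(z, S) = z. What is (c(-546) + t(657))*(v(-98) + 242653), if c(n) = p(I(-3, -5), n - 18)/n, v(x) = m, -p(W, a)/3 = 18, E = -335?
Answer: -855690242961/7735 ≈ -1.1063e+8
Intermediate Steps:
m = -2/85 (m = 2/(-2 + (-186 - 1*(-103))) = 2/(-2 + (-186 + 103)) = 2/(-2 - 83) = 2/(-85) = 2*(-1/85) = -2/85 ≈ -0.023529)
p(W, a) = -54 (p(W, a) = -3*18 = -54)
v(x) = -2/85
t(G) = -456 (t(G) = -121 - 335 = -456)
c(n) = -54/n
(c(-546) + t(657))*(v(-98) + 242653) = (-54/(-546) - 456)*(-2/85 + 242653) = (-54*(-1/546) - 456)*(20625503/85) = (9/91 - 456)*(20625503/85) = -41487/91*20625503/85 = -855690242961/7735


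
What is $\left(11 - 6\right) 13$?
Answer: $65$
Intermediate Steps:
$\left(11 - 6\right) 13 = 5 \cdot 13 = 65$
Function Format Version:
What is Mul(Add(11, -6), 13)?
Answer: 65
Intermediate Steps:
Mul(Add(11, -6), 13) = Mul(5, 13) = 65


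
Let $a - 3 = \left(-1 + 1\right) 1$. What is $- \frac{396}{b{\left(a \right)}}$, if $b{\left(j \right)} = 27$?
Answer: $- \frac{44}{3} \approx -14.667$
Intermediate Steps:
$a = 3$ ($a = 3 + \left(-1 + 1\right) 1 = 3 + 0 \cdot 1 = 3 + 0 = 3$)
$- \frac{396}{b{\left(a \right)}} = - \frac{396}{27} = \left(-396\right) \frac{1}{27} = - \frac{44}{3}$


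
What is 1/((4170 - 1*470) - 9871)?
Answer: -1/6171 ≈ -0.00016205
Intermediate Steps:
1/((4170 - 1*470) - 9871) = 1/((4170 - 470) - 9871) = 1/(3700 - 9871) = 1/(-6171) = -1/6171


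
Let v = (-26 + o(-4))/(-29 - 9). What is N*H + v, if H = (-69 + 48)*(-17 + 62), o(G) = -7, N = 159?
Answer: -5709657/38 ≈ -1.5025e+5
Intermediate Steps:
H = -945 (H = -21*45 = -945)
v = 33/38 (v = (-26 - 7)/(-29 - 9) = -33/(-38) = -33*(-1/38) = 33/38 ≈ 0.86842)
N*H + v = 159*(-945) + 33/38 = -150255 + 33/38 = -5709657/38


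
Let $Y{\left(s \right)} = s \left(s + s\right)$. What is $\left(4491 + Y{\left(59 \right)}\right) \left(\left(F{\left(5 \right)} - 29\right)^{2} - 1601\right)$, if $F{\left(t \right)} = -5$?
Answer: $-5096585$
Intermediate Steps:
$Y{\left(s \right)} = 2 s^{2}$ ($Y{\left(s \right)} = s 2 s = 2 s^{2}$)
$\left(4491 + Y{\left(59 \right)}\right) \left(\left(F{\left(5 \right)} - 29\right)^{2} - 1601\right) = \left(4491 + 2 \cdot 59^{2}\right) \left(\left(-5 - 29\right)^{2} - 1601\right) = \left(4491 + 2 \cdot 3481\right) \left(\left(-34\right)^{2} - 1601\right) = \left(4491 + 6962\right) \left(1156 - 1601\right) = 11453 \left(-445\right) = -5096585$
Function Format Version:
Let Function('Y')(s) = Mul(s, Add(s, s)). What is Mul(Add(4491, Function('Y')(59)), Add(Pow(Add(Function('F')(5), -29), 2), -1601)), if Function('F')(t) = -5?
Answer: -5096585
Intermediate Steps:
Function('Y')(s) = Mul(2, Pow(s, 2)) (Function('Y')(s) = Mul(s, Mul(2, s)) = Mul(2, Pow(s, 2)))
Mul(Add(4491, Function('Y')(59)), Add(Pow(Add(Function('F')(5), -29), 2), -1601)) = Mul(Add(4491, Mul(2, Pow(59, 2))), Add(Pow(Add(-5, -29), 2), -1601)) = Mul(Add(4491, Mul(2, 3481)), Add(Pow(-34, 2), -1601)) = Mul(Add(4491, 6962), Add(1156, -1601)) = Mul(11453, -445) = -5096585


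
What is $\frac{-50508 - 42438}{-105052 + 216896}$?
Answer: $- \frac{46473}{55922} \approx -0.83103$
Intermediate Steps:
$\frac{-50508 - 42438}{-105052 + 216896} = - \frac{92946}{111844} = \left(-92946\right) \frac{1}{111844} = - \frac{46473}{55922}$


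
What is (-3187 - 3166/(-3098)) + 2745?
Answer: -683075/1549 ≈ -440.98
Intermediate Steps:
(-3187 - 3166/(-3098)) + 2745 = (-3187 - 3166*(-1/3098)) + 2745 = (-3187 + 1583/1549) + 2745 = -4935080/1549 + 2745 = -683075/1549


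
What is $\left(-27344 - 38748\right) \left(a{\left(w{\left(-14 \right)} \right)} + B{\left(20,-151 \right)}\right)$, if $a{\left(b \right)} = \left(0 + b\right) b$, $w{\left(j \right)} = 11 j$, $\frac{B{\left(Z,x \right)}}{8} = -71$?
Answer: $-1529897616$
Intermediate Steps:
$B{\left(Z,x \right)} = -568$ ($B{\left(Z,x \right)} = 8 \left(-71\right) = -568$)
$a{\left(b \right)} = b^{2}$ ($a{\left(b \right)} = b b = b^{2}$)
$\left(-27344 - 38748\right) \left(a{\left(w{\left(-14 \right)} \right)} + B{\left(20,-151 \right)}\right) = \left(-27344 - 38748\right) \left(\left(11 \left(-14\right)\right)^{2} - 568\right) = - 66092 \left(\left(-154\right)^{2} - 568\right) = - 66092 \left(23716 - 568\right) = \left(-66092\right) 23148 = -1529897616$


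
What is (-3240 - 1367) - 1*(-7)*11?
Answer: -4530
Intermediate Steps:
(-3240 - 1367) - 1*(-7)*11 = -4607 + 7*11 = -4607 + 77 = -4530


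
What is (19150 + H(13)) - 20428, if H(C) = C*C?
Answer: -1109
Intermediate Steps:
H(C) = C²
(19150 + H(13)) - 20428 = (19150 + 13²) - 20428 = (19150 + 169) - 20428 = 19319 - 20428 = -1109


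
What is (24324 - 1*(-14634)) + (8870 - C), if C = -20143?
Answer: 67971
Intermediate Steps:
(24324 - 1*(-14634)) + (8870 - C) = (24324 - 1*(-14634)) + (8870 - 1*(-20143)) = (24324 + 14634) + (8870 + 20143) = 38958 + 29013 = 67971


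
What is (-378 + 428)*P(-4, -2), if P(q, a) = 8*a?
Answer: -800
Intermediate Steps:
(-378 + 428)*P(-4, -2) = (-378 + 428)*(8*(-2)) = 50*(-16) = -800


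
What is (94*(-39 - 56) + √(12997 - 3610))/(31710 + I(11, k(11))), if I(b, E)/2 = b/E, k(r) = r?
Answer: -4465/15856 + 3*√1043/31712 ≈ -0.27854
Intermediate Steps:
I(b, E) = 2*b/E (I(b, E) = 2*(b/E) = 2*b/E)
(94*(-39 - 56) + √(12997 - 3610))/(31710 + I(11, k(11))) = (94*(-39 - 56) + √(12997 - 3610))/(31710 + 2*11/11) = (94*(-95) + √9387)/(31710 + 2*11*(1/11)) = (-8930 + 3*√1043)/(31710 + 2) = (-8930 + 3*√1043)/31712 = (-8930 + 3*√1043)*(1/31712) = -4465/15856 + 3*√1043/31712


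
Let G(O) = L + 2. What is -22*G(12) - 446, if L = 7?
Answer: -644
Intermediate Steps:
G(O) = 9 (G(O) = 7 + 2 = 9)
-22*G(12) - 446 = -22*9 - 446 = -198 - 446 = -644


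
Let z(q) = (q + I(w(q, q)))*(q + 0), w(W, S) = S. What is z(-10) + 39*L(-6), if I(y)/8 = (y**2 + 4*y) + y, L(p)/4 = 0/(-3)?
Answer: -3900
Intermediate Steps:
L(p) = 0 (L(p) = 4*(0/(-3)) = 4*(0*(-1/3)) = 4*0 = 0)
I(y) = 8*y**2 + 40*y (I(y) = 8*((y**2 + 4*y) + y) = 8*(y**2 + 5*y) = 8*y**2 + 40*y)
z(q) = q*(q + 8*q*(5 + q)) (z(q) = (q + 8*q*(5 + q))*(q + 0) = (q + 8*q*(5 + q))*q = q*(q + 8*q*(5 + q)))
z(-10) + 39*L(-6) = (-10)**2*(41 + 8*(-10)) + 39*0 = 100*(41 - 80) + 0 = 100*(-39) + 0 = -3900 + 0 = -3900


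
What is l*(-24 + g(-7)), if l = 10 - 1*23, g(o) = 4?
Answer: 260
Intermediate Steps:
l = -13 (l = 10 - 23 = -13)
l*(-24 + g(-7)) = -13*(-24 + 4) = -13*(-20) = 260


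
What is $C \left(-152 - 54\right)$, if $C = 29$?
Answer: $-5974$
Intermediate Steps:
$C \left(-152 - 54\right) = 29 \left(-152 - 54\right) = 29 \left(-206\right) = -5974$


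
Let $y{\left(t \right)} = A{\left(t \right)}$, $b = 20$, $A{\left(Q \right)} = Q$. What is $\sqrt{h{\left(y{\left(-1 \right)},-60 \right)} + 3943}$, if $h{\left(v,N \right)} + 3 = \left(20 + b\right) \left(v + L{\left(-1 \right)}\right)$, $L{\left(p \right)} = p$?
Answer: $2 \sqrt{965} \approx 62.129$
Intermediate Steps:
$y{\left(t \right)} = t$
$h{\left(v,N \right)} = -43 + 40 v$ ($h{\left(v,N \right)} = -3 + \left(20 + 20\right) \left(v - 1\right) = -3 + 40 \left(-1 + v\right) = -3 + \left(-40 + 40 v\right) = -43 + 40 v$)
$\sqrt{h{\left(y{\left(-1 \right)},-60 \right)} + 3943} = \sqrt{\left(-43 + 40 \left(-1\right)\right) + 3943} = \sqrt{\left(-43 - 40\right) + 3943} = \sqrt{-83 + 3943} = \sqrt{3860} = 2 \sqrt{965}$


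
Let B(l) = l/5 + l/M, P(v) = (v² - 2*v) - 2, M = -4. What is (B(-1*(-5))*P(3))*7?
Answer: -7/4 ≈ -1.7500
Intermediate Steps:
P(v) = -2 + v² - 2*v
B(l) = -l/20 (B(l) = l/5 + l/(-4) = l*(⅕) + l*(-¼) = l/5 - l/4 = -l/20)
(B(-1*(-5))*P(3))*7 = ((-(-1)*(-5)/20)*(-2 + 3² - 2*3))*7 = ((-1/20*5)*(-2 + 9 - 6))*7 = -¼*1*7 = -¼*7 = -7/4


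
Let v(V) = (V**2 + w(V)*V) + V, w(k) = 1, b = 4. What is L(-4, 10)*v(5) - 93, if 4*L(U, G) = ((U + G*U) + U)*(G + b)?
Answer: -5973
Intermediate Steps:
v(V) = V**2 + 2*V (v(V) = (V**2 + 1*V) + V = (V**2 + V) + V = (V + V**2) + V = V**2 + 2*V)
L(U, G) = (4 + G)*(2*U + G*U)/4 (L(U, G) = (((U + G*U) + U)*(G + 4))/4 = ((2*U + G*U)*(4 + G))/4 = ((4 + G)*(2*U + G*U))/4 = (4 + G)*(2*U + G*U)/4)
L(-4, 10)*v(5) - 93 = ((1/4)*(-4)*(8 + 10**2 + 6*10))*(5*(2 + 5)) - 93 = ((1/4)*(-4)*(8 + 100 + 60))*(5*7) - 93 = ((1/4)*(-4)*168)*35 - 93 = -168*35 - 93 = -5880 - 93 = -5973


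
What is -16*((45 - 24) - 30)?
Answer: 144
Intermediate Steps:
-16*((45 - 24) - 30) = -16*(21 - 30) = -16*(-9) = 144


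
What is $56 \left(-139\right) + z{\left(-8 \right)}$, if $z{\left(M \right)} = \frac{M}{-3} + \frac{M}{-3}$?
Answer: $- \frac{23336}{3} \approx -7778.7$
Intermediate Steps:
$z{\left(M \right)} = - \frac{2 M}{3}$ ($z{\left(M \right)} = M \left(- \frac{1}{3}\right) + M \left(- \frac{1}{3}\right) = - \frac{M}{3} - \frac{M}{3} = - \frac{2 M}{3}$)
$56 \left(-139\right) + z{\left(-8 \right)} = 56 \left(-139\right) - - \frac{16}{3} = -7784 + \frac{16}{3} = - \frac{23336}{3}$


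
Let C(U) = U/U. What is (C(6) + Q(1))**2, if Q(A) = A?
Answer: 4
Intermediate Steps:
C(U) = 1
(C(6) + Q(1))**2 = (1 + 1)**2 = 2**2 = 4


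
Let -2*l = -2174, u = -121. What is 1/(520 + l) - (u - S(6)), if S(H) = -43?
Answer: 125347/1607 ≈ 78.001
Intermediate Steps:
l = 1087 (l = -½*(-2174) = 1087)
1/(520 + l) - (u - S(6)) = 1/(520 + 1087) - (-121 - 1*(-43)) = 1/1607 - (-121 + 43) = 1/1607 - 1*(-78) = 1/1607 + 78 = 125347/1607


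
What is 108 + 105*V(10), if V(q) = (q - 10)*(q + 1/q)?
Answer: 108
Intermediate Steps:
V(q) = (-10 + q)*(q + 1/q)
108 + 105*V(10) = 108 + 105*(1 + 10**2 - 10*10 - 10/10) = 108 + 105*(1 + 100 - 100 - 10*1/10) = 108 + 105*(1 + 100 - 100 - 1) = 108 + 105*0 = 108 + 0 = 108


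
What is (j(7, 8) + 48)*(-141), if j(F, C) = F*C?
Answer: -14664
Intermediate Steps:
j(F, C) = C*F
(j(7, 8) + 48)*(-141) = (8*7 + 48)*(-141) = (56 + 48)*(-141) = 104*(-141) = -14664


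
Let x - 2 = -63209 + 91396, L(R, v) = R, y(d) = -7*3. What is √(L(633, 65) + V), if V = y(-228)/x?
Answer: 12*√71285954/4027 ≈ 25.159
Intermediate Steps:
y(d) = -21
x = 28189 (x = 2 + (-63209 + 91396) = 2 + 28187 = 28189)
V = -3/4027 (V = -21/28189 = -21*1/28189 = -3/4027 ≈ -0.00074497)
√(L(633, 65) + V) = √(633 - 3/4027) = √(2549088/4027) = 12*√71285954/4027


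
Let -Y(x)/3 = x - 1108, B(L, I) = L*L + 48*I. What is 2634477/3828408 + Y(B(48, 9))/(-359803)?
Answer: 322196890901/459157561208 ≈ 0.70171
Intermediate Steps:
B(L, I) = L² + 48*I
Y(x) = 3324 - 3*x (Y(x) = -3*(x - 1108) = -3*(-1108 + x) = 3324 - 3*x)
2634477/3828408 + Y(B(48, 9))/(-359803) = 2634477/3828408 + (3324 - 3*(48² + 48*9))/(-359803) = 2634477*(1/3828408) + (3324 - 3*(2304 + 432))*(-1/359803) = 878159/1276136 + (3324 - 3*2736)*(-1/359803) = 878159/1276136 + (3324 - 8208)*(-1/359803) = 878159/1276136 - 4884*(-1/359803) = 878159/1276136 + 4884/359803 = 322196890901/459157561208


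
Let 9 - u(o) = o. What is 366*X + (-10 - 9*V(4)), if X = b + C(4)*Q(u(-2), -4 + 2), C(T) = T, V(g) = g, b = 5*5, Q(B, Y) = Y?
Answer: 6176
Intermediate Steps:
u(o) = 9 - o
b = 25
X = 17 (X = 25 + 4*(-4 + 2) = 25 + 4*(-2) = 25 - 8 = 17)
366*X + (-10 - 9*V(4)) = 366*17 + (-10 - 9*4) = 6222 + (-10 - 36) = 6222 - 46 = 6176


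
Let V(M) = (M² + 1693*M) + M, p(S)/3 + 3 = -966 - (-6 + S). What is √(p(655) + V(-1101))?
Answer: 3*I*√73083 ≈ 811.02*I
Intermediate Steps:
p(S) = -2889 - 3*S (p(S) = -9 + 3*(-966 - (-6 + S)) = -9 + 3*(-966 + (6 - S)) = -9 + 3*(-960 - S) = -9 + (-2880 - 3*S) = -2889 - 3*S)
V(M) = M² + 1694*M
√(p(655) + V(-1101)) = √((-2889 - 3*655) - 1101*(1694 - 1101)) = √((-2889 - 1965) - 1101*593) = √(-4854 - 652893) = √(-657747) = 3*I*√73083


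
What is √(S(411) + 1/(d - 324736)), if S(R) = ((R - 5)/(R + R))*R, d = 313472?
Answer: √25152501/352 ≈ 14.248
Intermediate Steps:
S(R) = -5/2 + R/2 (S(R) = ((-5 + R)/((2*R)))*R = ((-5 + R)*(1/(2*R)))*R = ((-5 + R)/(2*R))*R = -5/2 + R/2)
√(S(411) + 1/(d - 324736)) = √((-5/2 + (½)*411) + 1/(313472 - 324736)) = √((-5/2 + 411/2) + 1/(-11264)) = √(203 - 1/11264) = √(2286591/11264) = √25152501/352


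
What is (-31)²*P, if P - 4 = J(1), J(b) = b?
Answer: 4805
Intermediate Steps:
P = 5 (P = 4 + 1 = 5)
(-31)²*P = (-31)²*5 = 961*5 = 4805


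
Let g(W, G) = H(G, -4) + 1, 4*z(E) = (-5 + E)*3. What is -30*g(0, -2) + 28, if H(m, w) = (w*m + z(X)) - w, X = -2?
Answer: -409/2 ≈ -204.50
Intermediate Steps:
z(E) = -15/4 + 3*E/4 (z(E) = ((-5 + E)*3)/4 = (-15 + 3*E)/4 = -15/4 + 3*E/4)
H(m, w) = -21/4 - w + m*w (H(m, w) = (w*m + (-15/4 + (¾)*(-2))) - w = (m*w + (-15/4 - 3/2)) - w = (m*w - 21/4) - w = (-21/4 + m*w) - w = -21/4 - w + m*w)
g(W, G) = -¼ - 4*G (g(W, G) = (-21/4 - 1*(-4) + G*(-4)) + 1 = (-21/4 + 4 - 4*G) + 1 = (-5/4 - 4*G) + 1 = -¼ - 4*G)
-30*g(0, -2) + 28 = -30*(-¼ - 4*(-2)) + 28 = -30*(-¼ + 8) + 28 = -30*31/4 + 28 = -465/2 + 28 = -409/2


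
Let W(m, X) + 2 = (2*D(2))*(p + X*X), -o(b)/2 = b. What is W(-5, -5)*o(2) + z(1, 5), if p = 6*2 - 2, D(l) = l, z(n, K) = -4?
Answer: -556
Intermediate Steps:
o(b) = -2*b
p = 10 (p = 12 - 2 = 10)
W(m, X) = 38 + 4*X² (W(m, X) = -2 + (2*2)*(10 + X*X) = -2 + 4*(10 + X²) = -2 + (40 + 4*X²) = 38 + 4*X²)
W(-5, -5)*o(2) + z(1, 5) = (38 + 4*(-5)²)*(-2*2) - 4 = (38 + 4*25)*(-4) - 4 = (38 + 100)*(-4) - 4 = 138*(-4) - 4 = -552 - 4 = -556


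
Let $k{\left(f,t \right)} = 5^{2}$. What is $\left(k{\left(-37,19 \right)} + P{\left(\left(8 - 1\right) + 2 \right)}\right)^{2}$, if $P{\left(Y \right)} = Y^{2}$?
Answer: $11236$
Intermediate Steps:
$k{\left(f,t \right)} = 25$
$\left(k{\left(-37,19 \right)} + P{\left(\left(8 - 1\right) + 2 \right)}\right)^{2} = \left(25 + \left(\left(8 - 1\right) + 2\right)^{2}\right)^{2} = \left(25 + \left(7 + 2\right)^{2}\right)^{2} = \left(25 + 9^{2}\right)^{2} = \left(25 + 81\right)^{2} = 106^{2} = 11236$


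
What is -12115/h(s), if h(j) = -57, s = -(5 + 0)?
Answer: 12115/57 ≈ 212.54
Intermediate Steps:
s = -5 (s = -1*5 = -5)
-12115/h(s) = -12115/(-57) = -12115*(-1/57) = 12115/57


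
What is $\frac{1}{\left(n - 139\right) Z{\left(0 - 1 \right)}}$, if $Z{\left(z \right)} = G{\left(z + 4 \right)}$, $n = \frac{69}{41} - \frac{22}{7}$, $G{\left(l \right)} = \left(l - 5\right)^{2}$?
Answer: $- \frac{287}{161248} \approx -0.0017799$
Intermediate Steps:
$G{\left(l \right)} = \left(-5 + l\right)^{2}$
$n = - \frac{419}{287}$ ($n = 69 \cdot \frac{1}{41} - \frac{22}{7} = \frac{69}{41} - \frac{22}{7} = - \frac{419}{287} \approx -1.4599$)
$Z{\left(z \right)} = \left(-1 + z\right)^{2}$ ($Z{\left(z \right)} = \left(-5 + \left(z + 4\right)\right)^{2} = \left(-5 + \left(4 + z\right)\right)^{2} = \left(-1 + z\right)^{2}$)
$\frac{1}{\left(n - 139\right) Z{\left(0 - 1 \right)}} = \frac{1}{\left(- \frac{419}{287} - 139\right) \left(-1 + \left(0 - 1\right)\right)^{2}} = \frac{1}{\left(- \frac{40312}{287}\right) \left(-1 - 1\right)^{2}} = \frac{1}{\left(- \frac{40312}{287}\right) \left(-2\right)^{2}} = \frac{1}{\left(- \frac{40312}{287}\right) 4} = \frac{1}{- \frac{161248}{287}} = - \frac{287}{161248}$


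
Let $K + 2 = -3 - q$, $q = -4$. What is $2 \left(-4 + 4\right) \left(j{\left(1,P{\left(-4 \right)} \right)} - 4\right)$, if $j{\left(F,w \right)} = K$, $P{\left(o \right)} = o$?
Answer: $0$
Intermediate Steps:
$K = -1$ ($K = -2 - -1 = -2 + \left(-3 + 4\right) = -2 + 1 = -1$)
$j{\left(F,w \right)} = -1$
$2 \left(-4 + 4\right) \left(j{\left(1,P{\left(-4 \right)} \right)} - 4\right) = 2 \left(-4 + 4\right) \left(-1 - 4\right) = 2 \cdot 0 \left(-5\right) = 0 \left(-5\right) = 0$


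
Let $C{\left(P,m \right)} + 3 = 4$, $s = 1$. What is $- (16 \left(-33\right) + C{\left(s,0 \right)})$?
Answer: $527$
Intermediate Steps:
$C{\left(P,m \right)} = 1$ ($C{\left(P,m \right)} = -3 + 4 = 1$)
$- (16 \left(-33\right) + C{\left(s,0 \right)}) = - (16 \left(-33\right) + 1) = - (-528 + 1) = \left(-1\right) \left(-527\right) = 527$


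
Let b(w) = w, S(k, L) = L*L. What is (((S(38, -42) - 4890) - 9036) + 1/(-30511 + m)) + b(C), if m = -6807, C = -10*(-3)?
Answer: -452741977/37318 ≈ -12132.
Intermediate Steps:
C = 30
S(k, L) = L**2
(((S(38, -42) - 4890) - 9036) + 1/(-30511 + m)) + b(C) = ((((-42)**2 - 4890) - 9036) + 1/(-30511 - 6807)) + 30 = (((1764 - 4890) - 9036) + 1/(-37318)) + 30 = ((-3126 - 9036) - 1/37318) + 30 = (-12162 - 1/37318) + 30 = -453861517/37318 + 30 = -452741977/37318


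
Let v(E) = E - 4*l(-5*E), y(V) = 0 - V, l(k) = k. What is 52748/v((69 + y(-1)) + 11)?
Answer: 52748/1701 ≈ 31.010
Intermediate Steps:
y(V) = -V
v(E) = 21*E (v(E) = E - (-20)*E = E + 20*E = 21*E)
52748/v((69 + y(-1)) + 11) = 52748/((21*((69 - 1*(-1)) + 11))) = 52748/((21*((69 + 1) + 11))) = 52748/((21*(70 + 11))) = 52748/((21*81)) = 52748/1701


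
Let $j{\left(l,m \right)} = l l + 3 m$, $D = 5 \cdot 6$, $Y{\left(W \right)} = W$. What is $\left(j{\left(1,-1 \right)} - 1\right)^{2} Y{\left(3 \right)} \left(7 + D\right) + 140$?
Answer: $1139$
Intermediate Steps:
$D = 30$
$j{\left(l,m \right)} = l^{2} + 3 m$
$\left(j{\left(1,-1 \right)} - 1\right)^{2} Y{\left(3 \right)} \left(7 + D\right) + 140 = \left(\left(1^{2} + 3 \left(-1\right)\right) - 1\right)^{2} \cdot 3 \left(7 + 30\right) + 140 = \left(\left(1 - 3\right) - 1\right)^{2} \cdot 3 \cdot 37 + 140 = \left(-2 - 1\right)^{2} \cdot 111 + 140 = \left(-3\right)^{2} \cdot 111 + 140 = 9 \cdot 111 + 140 = 999 + 140 = 1139$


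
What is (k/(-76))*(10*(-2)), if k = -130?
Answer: -650/19 ≈ -34.211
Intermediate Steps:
(k/(-76))*(10*(-2)) = (-130/(-76))*(10*(-2)) = -130*(-1/76)*(-20) = (65/38)*(-20) = -650/19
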